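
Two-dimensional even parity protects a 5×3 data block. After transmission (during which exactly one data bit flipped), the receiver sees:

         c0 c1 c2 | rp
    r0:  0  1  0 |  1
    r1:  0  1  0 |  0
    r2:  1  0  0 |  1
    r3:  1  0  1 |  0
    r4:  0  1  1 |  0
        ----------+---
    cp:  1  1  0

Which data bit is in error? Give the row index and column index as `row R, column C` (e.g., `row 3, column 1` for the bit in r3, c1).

row 1, column 0

Recompute each row's even parity and compare to rp:
  r0: data parity 1, sent rp 1 → ok
  r1: data parity 1, sent rp 0 → mismatch
  r2: data parity 1, sent rp 1 → ok
  r3: data parity 0, sent rp 0 → ok
  r4: data parity 0, sent rp 0 → ok
Recompute each column's even parity and compare to cp:
  c0: data parity 0, sent cp 1 → mismatch
  c1: data parity 1, sent cp 1 → ok
  c2: data parity 0, sent cp 0 → ok
Exactly one row (r1) and one column (c0) fail → the flipped bit is at their intersection.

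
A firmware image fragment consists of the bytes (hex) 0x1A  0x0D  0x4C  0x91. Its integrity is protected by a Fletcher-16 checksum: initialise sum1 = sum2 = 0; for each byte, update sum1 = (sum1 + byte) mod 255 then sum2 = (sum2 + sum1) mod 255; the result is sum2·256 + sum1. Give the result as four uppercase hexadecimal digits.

B905

Running sums (mod 255):
  after byte 0 (0x1A): sum1=26, sum2=26
  after byte 1 (0x0D): sum1=39, sum2=65
  after byte 2 (0x4C): sum1=115, sum2=180
  after byte 3 (0x91): sum1=5, sum2=185
Checksum = sum2·256 + sum1 = 185·256 + 5 = 47365 = 0xB905.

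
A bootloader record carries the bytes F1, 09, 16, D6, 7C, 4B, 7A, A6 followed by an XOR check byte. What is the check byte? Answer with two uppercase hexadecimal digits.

D3

XOR the bytes together:
  start with 0xF1
  0xF1 ⊕ 0x09 = 0xF8
  0xF8 ⊕ 0x16 = 0xEE
  0xEE ⊕ 0xD6 = 0x38
  0x38 ⊕ 0x7C = 0x44
  0x44 ⊕ 0x4B = 0x0F
  0x0F ⊕ 0x7A = 0x75
  0x75 ⊕ 0xA6 = 0xD3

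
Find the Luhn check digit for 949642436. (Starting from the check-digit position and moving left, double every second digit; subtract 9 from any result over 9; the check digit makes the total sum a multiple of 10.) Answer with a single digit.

8

Partial digits right→left: 6 3 4 2 4 6 9 4 9
Double every second digit counting from the check-digit position (so the 1st, 3rd, 5th, ... of the partial from the right).
  doubled (with −9 where >9): 3 8 8 9 9 → sum 37
  kept as-is: 3 2 6 4 → sum 15
Total = 37 + 15 = 52.
Check digit = (10 − (52 mod 10)) mod 10 = 8.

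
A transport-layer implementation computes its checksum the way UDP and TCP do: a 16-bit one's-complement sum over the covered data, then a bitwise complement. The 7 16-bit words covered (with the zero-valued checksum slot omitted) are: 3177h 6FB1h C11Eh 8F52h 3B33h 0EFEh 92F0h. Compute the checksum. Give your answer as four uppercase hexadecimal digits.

3144

One's-complement addition (fold any carry out of bit 15 back into bit 0):
  0x3177 + 0x6FB1 = 0x0A128
  0xA128 + 0xC11E = 0x16246 → wrap carry → 0x6247
  0x6247 + 0x8F52 = 0x0F199
  0xF199 + 0x3B33 = 0x12CCC → wrap carry → 0x2CCD
  0x2CCD + 0x0EFE = 0x03BCB
  0x3BCB + 0x92F0 = 0x0CEBB
One's-complement sum = 0xCEBB.
Checksum = ~0xCEBB & 0xFFFF = 0x3144.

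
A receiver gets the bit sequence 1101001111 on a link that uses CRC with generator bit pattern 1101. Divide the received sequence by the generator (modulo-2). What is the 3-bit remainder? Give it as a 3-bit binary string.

010

Modulo-2 division of 1101001111 by 1101:
  pos 0: 1101 XOR 1101 = 0000
  pos 6: 1111 XOR 1101 = 0010
Remainder = 010 (nonzero — an error is detected).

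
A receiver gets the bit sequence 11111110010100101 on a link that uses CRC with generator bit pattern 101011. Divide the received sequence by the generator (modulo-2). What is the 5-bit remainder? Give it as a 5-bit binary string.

Modulo-2 division of 11111110010100101 by 101011:
  pos 0: 111111 XOR 101011 = 010100
  pos 1: 101001 XOR 101011 = 000010
  pos 5: 100010 XOR 101011 = 001001
  pos 7: 100110 XOR 101011 = 001101
  pos 9: 110101 XOR 101011 = 011110
  pos 10: 111100 XOR 101011 = 010111
  pos 11: 101111 XOR 101011 = 000100
Remainder = 00100 (nonzero — an error is detected).

00100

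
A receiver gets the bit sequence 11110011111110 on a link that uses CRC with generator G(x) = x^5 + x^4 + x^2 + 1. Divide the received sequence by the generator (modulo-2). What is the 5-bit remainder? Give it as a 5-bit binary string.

00111

Modulo-2 division of 11110011111110 by 110101:
  pos 0: 111100 XOR 110101 = 001001
  pos 2: 100111 XOR 110101 = 010010
  pos 3: 100101 XOR 110101 = 010000
  pos 4: 100001 XOR 110101 = 010100
  pos 5: 101001 XOR 110101 = 011100
  pos 6: 111001 XOR 110101 = 001100
  pos 8: 110010 XOR 110101 = 000111
Remainder = 00111 (nonzero — an error is detected).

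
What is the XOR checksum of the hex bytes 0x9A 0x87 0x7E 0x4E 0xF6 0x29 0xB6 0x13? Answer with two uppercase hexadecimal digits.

57

XOR the bytes together:
  start with 0x9A
  0x9A ⊕ 0x87 = 0x1D
  0x1D ⊕ 0x7E = 0x63
  0x63 ⊕ 0x4E = 0x2D
  0x2D ⊕ 0xF6 = 0xDB
  0xDB ⊕ 0x29 = 0xF2
  0xF2 ⊕ 0xB6 = 0x44
  0x44 ⊕ 0x13 = 0x57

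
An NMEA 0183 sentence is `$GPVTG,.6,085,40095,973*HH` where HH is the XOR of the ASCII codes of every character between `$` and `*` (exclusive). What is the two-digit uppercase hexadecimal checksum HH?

72

XOR the ASCII codes of the payload characters:
  'G' = 0x47 → acc = 0x47
  'P' = 0x50 → acc = 0x17
  'V' = 0x56 → acc = 0x41
  'T' = 0x54 → acc = 0x15
  'G' = 0x47 → acc = 0x52
  ',' = 0x2C → acc = 0x7E
  '.' = 0x2E → acc = 0x50
  '6' = 0x36 → acc = 0x66
  ',' = 0x2C → acc = 0x4A
  '0' = 0x30 → acc = 0x7A
  '8' = 0x38 → acc = 0x42
  '5' = 0x35 → acc = 0x77
  ',' = 0x2C → acc = 0x5B
  '4' = 0x34 → acc = 0x6F
  '0' = 0x30 → acc = 0x5F
  '0' = 0x30 → acc = 0x6F
  '9' = 0x39 → acc = 0x56
  '5' = 0x35 → acc = 0x63
  ',' = 0x2C → acc = 0x4F
  '9' = 0x39 → acc = 0x76
  '7' = 0x37 → acc = 0x41
  '3' = 0x33 → acc = 0x72
Checksum = 0x72.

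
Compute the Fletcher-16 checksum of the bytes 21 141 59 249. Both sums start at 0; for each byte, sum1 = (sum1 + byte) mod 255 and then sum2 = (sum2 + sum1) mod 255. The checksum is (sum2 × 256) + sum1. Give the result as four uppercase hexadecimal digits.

6DD7

Running sums (mod 255):
  after byte 0 (21): sum1=21, sum2=21
  after byte 1 (141): sum1=162, sum2=183
  after byte 2 (59): sum1=221, sum2=149
  after byte 3 (249): sum1=215, sum2=109
Checksum = sum2·256 + sum1 = 109·256 + 215 = 28119 = 0x6DD7.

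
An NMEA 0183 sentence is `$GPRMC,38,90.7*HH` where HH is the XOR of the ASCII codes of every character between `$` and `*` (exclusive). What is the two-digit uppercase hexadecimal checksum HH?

XOR the ASCII codes of the payload characters:
  'G' = 0x47 → acc = 0x47
  'P' = 0x50 → acc = 0x17
  'R' = 0x52 → acc = 0x45
  'M' = 0x4D → acc = 0x08
  'C' = 0x43 → acc = 0x4B
  ',' = 0x2C → acc = 0x67
  '3' = 0x33 → acc = 0x54
  '8' = 0x38 → acc = 0x6C
  ',' = 0x2C → acc = 0x40
  '9' = 0x39 → acc = 0x79
  '0' = 0x30 → acc = 0x49
  '.' = 0x2E → acc = 0x67
  '7' = 0x37 → acc = 0x50
Checksum = 0x50.

50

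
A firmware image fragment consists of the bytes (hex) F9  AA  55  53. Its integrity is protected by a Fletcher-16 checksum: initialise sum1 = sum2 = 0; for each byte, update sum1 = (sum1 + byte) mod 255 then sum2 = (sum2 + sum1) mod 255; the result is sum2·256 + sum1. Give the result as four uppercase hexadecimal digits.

Running sums (mod 255):
  after byte 0 (F9): sum1=249, sum2=249
  after byte 1 (AA): sum1=164, sum2=158
  after byte 2 (55): sum1=249, sum2=152
  after byte 3 (53): sum1=77, sum2=229
Checksum = sum2·256 + sum1 = 229·256 + 77 = 58701 = 0xE54D.

E54D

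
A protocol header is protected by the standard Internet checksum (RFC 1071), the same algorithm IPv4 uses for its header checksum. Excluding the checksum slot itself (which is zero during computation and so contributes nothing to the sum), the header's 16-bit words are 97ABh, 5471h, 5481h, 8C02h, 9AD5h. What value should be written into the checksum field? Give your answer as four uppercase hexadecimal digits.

9889

One's-complement addition (fold any carry out of bit 15 back into bit 0):
  0x97AB + 0x5471 = 0x0EC1C
  0xEC1C + 0x5481 = 0x1409D → wrap carry → 0x409E
  0x409E + 0x8C02 = 0x0CCA0
  0xCCA0 + 0x9AD5 = 0x16775 → wrap carry → 0x6776
One's-complement sum = 0x6776.
Checksum = ~0x6776 & 0xFFFF = 0x9889.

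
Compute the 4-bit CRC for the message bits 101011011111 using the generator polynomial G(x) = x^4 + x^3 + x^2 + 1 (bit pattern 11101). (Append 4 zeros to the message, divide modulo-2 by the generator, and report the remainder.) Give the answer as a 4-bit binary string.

1110

Append 4 zeros: 1010110111110000. Divide by 11101 (XOR where the leading bit is 1):
  pos 0: 10101 XOR 11101 = 01000
  pos 1: 10001 XOR 11101 = 01100
  pos 2: 11000 XOR 11101 = 00101
  pos 4: 10111 XOR 11101 = 01010
  pos 5: 10101 XOR 11101 = 01000
  pos 6: 10001 XOR 11101 = 01100
  pos 7: 11001 XOR 11101 = 00100
  pos 9: 10000 XOR 11101 = 01101
  pos 10: 11010 XOR 11101 = 00111
Remainder (last 4 bits) = 1110. This is the CRC / FCS.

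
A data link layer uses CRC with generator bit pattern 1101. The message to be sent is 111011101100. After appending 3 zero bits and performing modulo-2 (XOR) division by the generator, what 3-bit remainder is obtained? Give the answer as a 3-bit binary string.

010

Append 3 zeros: 111011101100000. Divide by 1101 (XOR where the leading bit is 1):
  pos 0: 1110 XOR 1101 = 0011
  pos 2: 1111 XOR 1101 = 0010
  pos 4: 1010 XOR 1101 = 0111
  pos 5: 1111 XOR 1101 = 0010
  pos 7: 1010 XOR 1101 = 0111
  pos 8: 1110 XOR 1101 = 0011
  pos 10: 1100 XOR 1101 = 0001
Remainder (last 3 bits) = 010. This is the CRC / FCS.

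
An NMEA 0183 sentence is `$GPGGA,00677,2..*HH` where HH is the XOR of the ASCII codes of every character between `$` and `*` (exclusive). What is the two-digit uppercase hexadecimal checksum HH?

52

XOR the ASCII codes of the payload characters:
  'G' = 0x47 → acc = 0x47
  'P' = 0x50 → acc = 0x17
  'G' = 0x47 → acc = 0x50
  'G' = 0x47 → acc = 0x17
  'A' = 0x41 → acc = 0x56
  ',' = 0x2C → acc = 0x7A
  '0' = 0x30 → acc = 0x4A
  '0' = 0x30 → acc = 0x7A
  '6' = 0x36 → acc = 0x4C
  '7' = 0x37 → acc = 0x7B
  '7' = 0x37 → acc = 0x4C
  ',' = 0x2C → acc = 0x60
  '2' = 0x32 → acc = 0x52
  '.' = 0x2E → acc = 0x7C
  '.' = 0x2E → acc = 0x52
Checksum = 0x52.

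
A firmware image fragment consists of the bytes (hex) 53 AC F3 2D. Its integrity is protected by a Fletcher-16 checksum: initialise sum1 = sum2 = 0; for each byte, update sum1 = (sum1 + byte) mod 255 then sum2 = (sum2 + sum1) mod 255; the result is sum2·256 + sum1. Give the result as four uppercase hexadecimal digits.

Running sums (mod 255):
  after byte 0 (53): sum1=83, sum2=83
  after byte 1 (AC): sum1=0, sum2=83
  after byte 2 (F3): sum1=243, sum2=71
  after byte 3 (2D): sum1=33, sum2=104
Checksum = sum2·256 + sum1 = 104·256 + 33 = 26657 = 0x6821.

6821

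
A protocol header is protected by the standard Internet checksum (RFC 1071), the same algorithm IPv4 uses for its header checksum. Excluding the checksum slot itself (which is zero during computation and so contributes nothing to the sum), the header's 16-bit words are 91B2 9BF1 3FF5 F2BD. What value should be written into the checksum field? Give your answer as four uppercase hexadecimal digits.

9FA8

One's-complement addition (fold any carry out of bit 15 back into bit 0):
  0x91B2 + 0x9BF1 = 0x12DA3 → wrap carry → 0x2DA4
  0x2DA4 + 0x3FF5 = 0x06D99
  0x6D99 + 0xF2BD = 0x16056 → wrap carry → 0x6057
One's-complement sum = 0x6057.
Checksum = ~0x6057 & 0xFFFF = 0x9FA8.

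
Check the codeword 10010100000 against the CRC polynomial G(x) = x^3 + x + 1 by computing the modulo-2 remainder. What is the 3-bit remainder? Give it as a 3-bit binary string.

Modulo-2 division of 10010100000 by 1011:
  pos 0: 1001 XOR 1011 = 0010
  pos 2: 1001 XOR 1011 = 0010
  pos 4: 1000 XOR 1011 = 0011
  pos 6: 1100 XOR 1011 = 0111
  pos 7: 1110 XOR 1011 = 0101
Remainder = 101 (nonzero — an error is detected).

101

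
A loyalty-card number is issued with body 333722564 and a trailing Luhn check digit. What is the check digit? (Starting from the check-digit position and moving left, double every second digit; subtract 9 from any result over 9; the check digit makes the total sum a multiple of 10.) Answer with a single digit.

Partial digits right→left: 4 6 5 2 2 7 3 3 3
Double every second digit counting from the check-digit position (so the 1st, 3rd, 5th, ... of the partial from the right).
  doubled (with −9 where >9): 8 1 4 6 6 → sum 25
  kept as-is: 6 2 7 3 → sum 18
Total = 25 + 18 = 43.
Check digit = (10 − (43 mod 10)) mod 10 = 7.

7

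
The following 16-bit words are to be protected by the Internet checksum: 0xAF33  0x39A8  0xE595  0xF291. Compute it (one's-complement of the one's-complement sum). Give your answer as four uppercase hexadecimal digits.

3EFC

One's-complement addition (fold any carry out of bit 15 back into bit 0):
  0xAF33 + 0x39A8 = 0x0E8DB
  0xE8DB + 0xE595 = 0x1CE70 → wrap carry → 0xCE71
  0xCE71 + 0xF291 = 0x1C102 → wrap carry → 0xC103
One's-complement sum = 0xC103.
Checksum = ~0xC103 & 0xFFFF = 0x3EFC.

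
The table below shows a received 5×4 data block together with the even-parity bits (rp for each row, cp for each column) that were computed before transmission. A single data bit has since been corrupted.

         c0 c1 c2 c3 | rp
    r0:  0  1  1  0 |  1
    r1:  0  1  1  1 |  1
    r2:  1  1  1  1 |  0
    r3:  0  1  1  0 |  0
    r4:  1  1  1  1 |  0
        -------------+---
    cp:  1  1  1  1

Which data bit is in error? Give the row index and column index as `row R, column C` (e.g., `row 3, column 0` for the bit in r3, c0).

row 0, column 0

Recompute each row's even parity and compare to rp:
  r0: data parity 0, sent rp 1 → mismatch
  r1: data parity 1, sent rp 1 → ok
  r2: data parity 0, sent rp 0 → ok
  r3: data parity 0, sent rp 0 → ok
  r4: data parity 0, sent rp 0 → ok
Recompute each column's even parity and compare to cp:
  c0: data parity 0, sent cp 1 → mismatch
  c1: data parity 1, sent cp 1 → ok
  c2: data parity 1, sent cp 1 → ok
  c3: data parity 1, sent cp 1 → ok
Exactly one row (r0) and one column (c0) fail → the flipped bit is at their intersection.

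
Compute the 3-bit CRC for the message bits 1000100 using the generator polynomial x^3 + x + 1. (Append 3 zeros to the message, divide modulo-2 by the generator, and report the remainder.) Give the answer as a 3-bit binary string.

Append 3 zeros: 1000100000. Divide by 1011 (XOR where the leading bit is 1):
  pos 0: 1000 XOR 1011 = 0011
  pos 2: 1110 XOR 1011 = 0101
  pos 3: 1010 XOR 1011 = 0001
  pos 6: 1000 XOR 1011 = 0011
Remainder (last 3 bits) = 011. This is the CRC / FCS.

011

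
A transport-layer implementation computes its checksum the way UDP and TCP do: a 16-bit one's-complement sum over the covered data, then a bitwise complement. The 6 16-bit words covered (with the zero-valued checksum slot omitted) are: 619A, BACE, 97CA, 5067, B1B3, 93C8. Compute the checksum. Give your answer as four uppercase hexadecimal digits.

One's-complement addition (fold any carry out of bit 15 back into bit 0):
  0x619A + 0xBACE = 0x11C68 → wrap carry → 0x1C69
  0x1C69 + 0x97CA = 0x0B433
  0xB433 + 0x5067 = 0x1049A → wrap carry → 0x049B
  0x049B + 0xB1B3 = 0x0B64E
  0xB64E + 0x93C8 = 0x14A16 → wrap carry → 0x4A17
One's-complement sum = 0x4A17.
Checksum = ~0x4A17 & 0xFFFF = 0xB5E8.

B5E8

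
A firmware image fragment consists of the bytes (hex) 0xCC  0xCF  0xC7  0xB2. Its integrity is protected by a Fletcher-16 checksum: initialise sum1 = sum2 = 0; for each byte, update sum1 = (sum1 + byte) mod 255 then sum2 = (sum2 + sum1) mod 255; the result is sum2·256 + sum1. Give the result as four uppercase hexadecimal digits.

E417

Running sums (mod 255):
  after byte 0 (0xCC): sum1=204, sum2=204
  after byte 1 (0xCF): sum1=156, sum2=105
  after byte 2 (0xC7): sum1=100, sum2=205
  after byte 3 (0xB2): sum1=23, sum2=228
Checksum = sum2·256 + sum1 = 228·256 + 23 = 58391 = 0xE417.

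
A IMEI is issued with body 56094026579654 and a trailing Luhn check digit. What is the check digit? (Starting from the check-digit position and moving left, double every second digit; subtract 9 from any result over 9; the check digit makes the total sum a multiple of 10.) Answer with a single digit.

9

Partial digits right→left: 4 5 6 9 7 5 6 2 0 4 9 0 6 5
Double every second digit counting from the check-digit position (so the 1st, 3rd, 5th, ... of the partial from the right).
  doubled (with −9 where >9): 8 3 5 3 0 9 3 → sum 31
  kept as-is: 5 9 5 2 4 0 5 → sum 30
Total = 31 + 30 = 61.
Check digit = (10 − (61 mod 10)) mod 10 = 9.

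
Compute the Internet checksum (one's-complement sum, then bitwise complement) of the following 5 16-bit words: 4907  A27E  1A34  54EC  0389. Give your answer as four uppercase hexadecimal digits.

One's-complement addition (fold any carry out of bit 15 back into bit 0):
  0x4907 + 0xA27E = 0x0EB85
  0xEB85 + 0x1A34 = 0x105B9 → wrap carry → 0x05BA
  0x05BA + 0x54EC = 0x05AA6
  0x5AA6 + 0x0389 = 0x05E2F
One's-complement sum = 0x5E2F.
Checksum = ~0x5E2F & 0xFFFF = 0xA1D0.

A1D0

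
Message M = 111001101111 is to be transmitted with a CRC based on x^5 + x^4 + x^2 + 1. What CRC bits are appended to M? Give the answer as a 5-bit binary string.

Append 5 zeros: 11100110111100000. Divide by 110101 (XOR where the leading bit is 1):
  pos 0: 111001 XOR 110101 = 001100
  pos 2: 110010 XOR 110101 = 000111
  pos 5: 111111 XOR 110101 = 001010
  pos 7: 101010 XOR 110101 = 011111
  pos 8: 111110 XOR 110101 = 001011
  pos 10: 101100 XOR 110101 = 011001
  pos 11: 110010 XOR 110101 = 000111
Remainder (last 5 bits) = 00111. This is the CRC / FCS.

00111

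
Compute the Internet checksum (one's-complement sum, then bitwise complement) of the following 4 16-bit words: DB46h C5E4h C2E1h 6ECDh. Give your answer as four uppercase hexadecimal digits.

One's-complement addition (fold any carry out of bit 15 back into bit 0):
  0xDB46 + 0xC5E4 = 0x1A12A → wrap carry → 0xA12B
  0xA12B + 0xC2E1 = 0x1640C → wrap carry → 0x640D
  0x640D + 0x6ECD = 0x0D2DA
One's-complement sum = 0xD2DA.
Checksum = ~0xD2DA & 0xFFFF = 0x2D25.

2D25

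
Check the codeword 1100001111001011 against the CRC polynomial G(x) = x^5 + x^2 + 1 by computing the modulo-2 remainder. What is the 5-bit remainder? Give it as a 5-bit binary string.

00000

Modulo-2 division of 1100001111001011 by 100101:
  pos 0: 110000 XOR 100101 = 010101
  pos 1: 101011 XOR 100101 = 001110
  pos 3: 111011 XOR 100101 = 011110
  pos 4: 111101 XOR 100101 = 011000
  pos 5: 110000 XOR 100101 = 010101
  pos 6: 101010 XOR 100101 = 001111
  pos 8: 111110 XOR 100101 = 011011
  pos 9: 110111 XOR 100101 = 010010
  pos 10: 100101 XOR 100101 = 000000
Remainder = 00000 (zero — the frame passes the CRC check).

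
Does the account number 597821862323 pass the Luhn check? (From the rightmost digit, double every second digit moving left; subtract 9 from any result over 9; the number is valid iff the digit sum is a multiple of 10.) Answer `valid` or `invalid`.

invalid

From the right, keep odd positions and double even positions (subtract 9 from any doubled value over 9):
  doubled (positions 2,4,...): 4 4 7 4 5 1 → sum 25
  kept (positions 1,3,...): 3 3 6 1 8 9 → sum 30
Total = 55.
55 mod 10 = 5, so the number is invalid.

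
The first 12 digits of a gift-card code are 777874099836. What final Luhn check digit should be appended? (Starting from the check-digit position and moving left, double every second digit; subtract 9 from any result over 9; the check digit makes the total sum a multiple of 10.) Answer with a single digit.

Partial digits right→left: 6 3 8 9 9 0 4 7 8 7 7 7
Double every second digit counting from the check-digit position (so the 1st, 3rd, 5th, ... of the partial from the right).
  doubled (with −9 where >9): 3 7 9 8 7 5 → sum 39
  kept as-is: 3 9 0 7 7 7 → sum 33
Total = 39 + 33 = 72.
Check digit = (10 − (72 mod 10)) mod 10 = 8.

8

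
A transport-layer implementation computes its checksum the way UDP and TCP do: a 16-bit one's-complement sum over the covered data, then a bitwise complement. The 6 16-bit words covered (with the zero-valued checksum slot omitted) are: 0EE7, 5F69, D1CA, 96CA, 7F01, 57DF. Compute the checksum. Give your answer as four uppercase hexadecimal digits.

5239

One's-complement addition (fold any carry out of bit 15 back into bit 0):
  0x0EE7 + 0x5F69 = 0x06E50
  0x6E50 + 0xD1CA = 0x1401A → wrap carry → 0x401B
  0x401B + 0x96CA = 0x0D6E5
  0xD6E5 + 0x7F01 = 0x155E6 → wrap carry → 0x55E7
  0x55E7 + 0x57DF = 0x0ADC6
One's-complement sum = 0xADC6.
Checksum = ~0xADC6 & 0xFFFF = 0x5239.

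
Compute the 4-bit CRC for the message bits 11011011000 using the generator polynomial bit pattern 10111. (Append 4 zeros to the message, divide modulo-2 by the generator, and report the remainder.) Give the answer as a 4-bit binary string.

0110

Append 4 zeros: 110110110000000. Divide by 10111 (XOR where the leading bit is 1):
  pos 0: 11011 XOR 10111 = 01100
  pos 1: 11000 XOR 10111 = 01111
  pos 2: 11111 XOR 10111 = 01000
  pos 3: 10001 XOR 10111 = 00110
  pos 5: 11000 XOR 10111 = 01111
  pos 6: 11110 XOR 10111 = 01001
  pos 7: 10010 XOR 10111 = 00101
  pos 9: 10100 XOR 10111 = 00011
Remainder (last 4 bits) = 0110. This is the CRC / FCS.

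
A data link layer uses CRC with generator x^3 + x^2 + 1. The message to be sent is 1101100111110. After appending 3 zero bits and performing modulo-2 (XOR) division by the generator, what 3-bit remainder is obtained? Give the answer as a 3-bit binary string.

Append 3 zeros: 1101100111110000. Divide by 1101 (XOR where the leading bit is 1):
  pos 0: 1101 XOR 1101 = 0000
  pos 4: 1001 XOR 1101 = 0100
  pos 5: 1001 XOR 1101 = 0100
  pos 6: 1001 XOR 1101 = 0100
  pos 7: 1001 XOR 1101 = 0100
  pos 8: 1001 XOR 1101 = 0100
  pos 9: 1000 XOR 1101 = 0101
  pos 10: 1010 XOR 1101 = 0111
  pos 11: 1110 XOR 1101 = 0011
Remainder (last 3 bits) = 110. This is the CRC / FCS.

110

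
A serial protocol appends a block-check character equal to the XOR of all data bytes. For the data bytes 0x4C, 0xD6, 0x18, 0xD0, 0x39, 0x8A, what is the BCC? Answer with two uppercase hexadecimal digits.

E1

XOR the bytes together:
  start with 0x4C
  0x4C ⊕ 0xD6 = 0x9A
  0x9A ⊕ 0x18 = 0x82
  0x82 ⊕ 0xD0 = 0x52
  0x52 ⊕ 0x39 = 0x6B
  0x6B ⊕ 0x8A = 0xE1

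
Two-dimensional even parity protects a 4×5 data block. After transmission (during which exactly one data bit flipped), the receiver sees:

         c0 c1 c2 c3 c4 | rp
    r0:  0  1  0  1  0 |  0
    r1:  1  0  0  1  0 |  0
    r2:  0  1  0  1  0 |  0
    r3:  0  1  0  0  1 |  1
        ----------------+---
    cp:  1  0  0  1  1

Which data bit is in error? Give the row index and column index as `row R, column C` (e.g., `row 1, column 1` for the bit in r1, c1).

Recompute each row's even parity and compare to rp:
  r0: data parity 0, sent rp 0 → ok
  r1: data parity 0, sent rp 0 → ok
  r2: data parity 0, sent rp 0 → ok
  r3: data parity 0, sent rp 1 → mismatch
Recompute each column's even parity and compare to cp:
  c0: data parity 1, sent cp 1 → ok
  c1: data parity 1, sent cp 0 → mismatch
  c2: data parity 0, sent cp 0 → ok
  c3: data parity 1, sent cp 1 → ok
  c4: data parity 1, sent cp 1 → ok
Exactly one row (r3) and one column (c1) fail → the flipped bit is at their intersection.

row 3, column 1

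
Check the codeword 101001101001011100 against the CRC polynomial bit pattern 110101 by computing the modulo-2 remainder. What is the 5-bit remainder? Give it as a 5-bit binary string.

01101

Modulo-2 division of 101001101001011100 by 110101:
  pos 0: 101001 XOR 110101 = 011100
  pos 1: 111001 XOR 110101 = 001100
  pos 3: 110001 XOR 110101 = 000100
  pos 6: 100001 XOR 110101 = 010100
  pos 7: 101000 XOR 110101 = 011101
  pos 8: 111011 XOR 110101 = 001110
  pos 10: 111011 XOR 110101 = 001110
  pos 12: 111000 XOR 110101 = 001101
Remainder = 01101 (nonzero — an error is detected).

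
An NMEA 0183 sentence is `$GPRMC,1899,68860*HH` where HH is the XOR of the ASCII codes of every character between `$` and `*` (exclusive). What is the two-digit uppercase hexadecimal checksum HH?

72

XOR the ASCII codes of the payload characters:
  'G' = 0x47 → acc = 0x47
  'P' = 0x50 → acc = 0x17
  'R' = 0x52 → acc = 0x45
  'M' = 0x4D → acc = 0x08
  'C' = 0x43 → acc = 0x4B
  ',' = 0x2C → acc = 0x67
  '1' = 0x31 → acc = 0x56
  '8' = 0x38 → acc = 0x6E
  '9' = 0x39 → acc = 0x57
  '9' = 0x39 → acc = 0x6E
  ',' = 0x2C → acc = 0x42
  '6' = 0x36 → acc = 0x74
  '8' = 0x38 → acc = 0x4C
  '8' = 0x38 → acc = 0x74
  '6' = 0x36 → acc = 0x42
  '0' = 0x30 → acc = 0x72
Checksum = 0x72.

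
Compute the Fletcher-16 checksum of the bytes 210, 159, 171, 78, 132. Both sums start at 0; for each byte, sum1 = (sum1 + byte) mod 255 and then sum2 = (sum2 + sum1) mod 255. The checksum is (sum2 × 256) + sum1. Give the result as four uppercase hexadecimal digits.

C0F0

Running sums (mod 255):
  after byte 0 (210): sum1=210, sum2=210
  after byte 1 (159): sum1=114, sum2=69
  after byte 2 (171): sum1=30, sum2=99
  after byte 3 (78): sum1=108, sum2=207
  after byte 4 (132): sum1=240, sum2=192
Checksum = sum2·256 + sum1 = 192·256 + 240 = 49392 = 0xC0F0.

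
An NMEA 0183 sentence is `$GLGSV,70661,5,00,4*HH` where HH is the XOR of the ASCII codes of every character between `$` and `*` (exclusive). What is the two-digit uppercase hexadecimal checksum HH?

7E

XOR the ASCII codes of the payload characters:
  'G' = 0x47 → acc = 0x47
  'L' = 0x4C → acc = 0x0B
  'G' = 0x47 → acc = 0x4C
  'S' = 0x53 → acc = 0x1F
  'V' = 0x56 → acc = 0x49
  ',' = 0x2C → acc = 0x65
  '7' = 0x37 → acc = 0x52
  '0' = 0x30 → acc = 0x62
  '6' = 0x36 → acc = 0x54
  '6' = 0x36 → acc = 0x62
  '1' = 0x31 → acc = 0x53
  ',' = 0x2C → acc = 0x7F
  '5' = 0x35 → acc = 0x4A
  ',' = 0x2C → acc = 0x66
  '0' = 0x30 → acc = 0x56
  '0' = 0x30 → acc = 0x66
  ',' = 0x2C → acc = 0x4A
  '4' = 0x34 → acc = 0x7E
Checksum = 0x7E.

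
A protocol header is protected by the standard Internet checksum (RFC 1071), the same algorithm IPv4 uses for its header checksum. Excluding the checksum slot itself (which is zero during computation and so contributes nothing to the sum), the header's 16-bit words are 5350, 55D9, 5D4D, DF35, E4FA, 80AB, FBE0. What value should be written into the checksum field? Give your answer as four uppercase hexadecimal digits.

One's-complement addition (fold any carry out of bit 15 back into bit 0):
  0x5350 + 0x55D9 = 0x0A929
  0xA929 + 0x5D4D = 0x10676 → wrap carry → 0x0677
  0x0677 + 0xDF35 = 0x0E5AC
  0xE5AC + 0xE4FA = 0x1CAA6 → wrap carry → 0xCAA7
  0xCAA7 + 0x80AB = 0x14B52 → wrap carry → 0x4B53
  0x4B53 + 0xFBE0 = 0x14733 → wrap carry → 0x4734
One's-complement sum = 0x4734.
Checksum = ~0x4734 & 0xFFFF = 0xB8CB.

B8CB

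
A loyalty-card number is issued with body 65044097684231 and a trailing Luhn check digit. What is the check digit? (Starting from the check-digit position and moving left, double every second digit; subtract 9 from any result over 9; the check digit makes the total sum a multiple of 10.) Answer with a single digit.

1

Partial digits right→left: 1 3 2 4 8 6 7 9 0 4 4 0 5 6
Double every second digit counting from the check-digit position (so the 1st, 3rd, 5th, ... of the partial from the right).
  doubled (with −9 where >9): 2 4 7 5 0 8 1 → sum 27
  kept as-is: 3 4 6 9 4 0 6 → sum 32
Total = 27 + 32 = 59.
Check digit = (10 − (59 mod 10)) mod 10 = 1.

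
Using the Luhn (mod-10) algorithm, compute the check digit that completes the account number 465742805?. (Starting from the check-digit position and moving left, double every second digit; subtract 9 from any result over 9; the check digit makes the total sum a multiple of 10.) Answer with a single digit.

0

Partial digits right→left: 5 0 8 2 4 7 5 6 4
Double every second digit counting from the check-digit position (so the 1st, 3rd, 5th, ... of the partial from the right).
  doubled (with −9 where >9): 1 7 8 1 8 → sum 25
  kept as-is: 0 2 7 6 → sum 15
Total = 25 + 15 = 40.
Check digit = (10 − (40 mod 10)) mod 10 = 0.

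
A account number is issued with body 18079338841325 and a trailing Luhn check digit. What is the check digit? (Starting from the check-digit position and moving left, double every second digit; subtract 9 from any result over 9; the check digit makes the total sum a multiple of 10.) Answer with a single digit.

6

Partial digits right→left: 5 2 3 1 4 8 8 3 3 9 7 0 8 1
Double every second digit counting from the check-digit position (so the 1st, 3rd, 5th, ... of the partial from the right).
  doubled (with −9 where >9): 1 6 8 7 6 5 7 → sum 40
  kept as-is: 2 1 8 3 9 0 1 → sum 24
Total = 40 + 24 = 64.
Check digit = (10 − (64 mod 10)) mod 10 = 6.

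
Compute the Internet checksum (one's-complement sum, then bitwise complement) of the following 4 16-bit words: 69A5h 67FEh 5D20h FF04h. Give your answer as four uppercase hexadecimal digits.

One's-complement addition (fold any carry out of bit 15 back into bit 0):
  0x69A5 + 0x67FE = 0x0D1A3
  0xD1A3 + 0x5D20 = 0x12EC3 → wrap carry → 0x2EC4
  0x2EC4 + 0xFF04 = 0x12DC8 → wrap carry → 0x2DC9
One's-complement sum = 0x2DC9.
Checksum = ~0x2DC9 & 0xFFFF = 0xD236.

D236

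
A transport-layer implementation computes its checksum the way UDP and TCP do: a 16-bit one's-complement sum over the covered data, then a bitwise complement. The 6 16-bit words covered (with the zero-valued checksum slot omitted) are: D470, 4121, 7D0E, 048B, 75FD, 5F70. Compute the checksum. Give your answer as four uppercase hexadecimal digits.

One's-complement addition (fold any carry out of bit 15 back into bit 0):
  0xD470 + 0x4121 = 0x11591 → wrap carry → 0x1592
  0x1592 + 0x7D0E = 0x092A0
  0x92A0 + 0x048B = 0x0972B
  0x972B + 0x75FD = 0x10D28 → wrap carry → 0x0D29
  0x0D29 + 0x5F70 = 0x06C99
One's-complement sum = 0x6C99.
Checksum = ~0x6C99 & 0xFFFF = 0x9366.

9366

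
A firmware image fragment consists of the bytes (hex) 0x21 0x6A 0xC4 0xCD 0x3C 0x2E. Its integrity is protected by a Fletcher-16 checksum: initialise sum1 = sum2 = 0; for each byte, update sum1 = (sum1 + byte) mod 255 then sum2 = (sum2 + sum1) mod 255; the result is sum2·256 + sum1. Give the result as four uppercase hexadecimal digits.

FD88

Running sums (mod 255):
  after byte 0 (0x21): sum1=33, sum2=33
  after byte 1 (0x6A): sum1=139, sum2=172
  after byte 2 (0xC4): sum1=80, sum2=252
  after byte 3 (0xCD): sum1=30, sum2=27
  after byte 4 (0x3C): sum1=90, sum2=117
  after byte 5 (0x2E): sum1=136, sum2=253
Checksum = sum2·256 + sum1 = 253·256 + 136 = 64904 = 0xFD88.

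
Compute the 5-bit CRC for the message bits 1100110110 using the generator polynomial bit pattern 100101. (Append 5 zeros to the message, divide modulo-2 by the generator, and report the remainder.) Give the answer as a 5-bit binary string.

Append 5 zeros: 110011011000000. Divide by 100101 (XOR where the leading bit is 1):
  pos 0: 110011 XOR 100101 = 010110
  pos 1: 101100 XOR 100101 = 001001
  pos 3: 100111 XOR 100101 = 000010
  pos 7: 100000 XOR 100101 = 000101
Remainder (last 5 bits) = 10100. This is the CRC / FCS.

10100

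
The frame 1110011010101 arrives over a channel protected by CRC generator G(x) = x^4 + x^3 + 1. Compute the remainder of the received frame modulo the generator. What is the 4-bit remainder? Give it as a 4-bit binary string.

Modulo-2 division of 1110011010101 by 11001:
  pos 0: 11100 XOR 11001 = 00101
  pos 2: 10111 XOR 11001 = 01110
  pos 3: 11100 XOR 11001 = 00101
  pos 5: 10110 XOR 11001 = 01111
  pos 6: 11111 XOR 11001 = 00110
  pos 8: 11001 XOR 11001 = 00000
Remainder = 0000 (zero — the frame passes the CRC check).

0000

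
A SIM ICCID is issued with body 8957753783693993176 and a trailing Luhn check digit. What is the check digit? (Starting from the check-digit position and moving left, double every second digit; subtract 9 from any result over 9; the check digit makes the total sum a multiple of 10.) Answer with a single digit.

2

Partial digits right→left: 6 7 1 3 9 9 3 9 6 3 8 7 3 5 7 7 5 9 8
Double every second digit counting from the check-digit position (so the 1st, 3rd, 5th, ... of the partial from the right).
  doubled (with −9 where >9): 3 2 9 6 3 7 6 5 1 7 → sum 49
  kept as-is: 7 3 9 9 3 7 5 7 9 → sum 59
Total = 49 + 59 = 108.
Check digit = (10 − (108 mod 10)) mod 10 = 2.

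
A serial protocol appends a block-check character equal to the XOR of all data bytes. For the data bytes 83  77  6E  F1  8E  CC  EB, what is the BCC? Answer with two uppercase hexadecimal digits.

C2

XOR the bytes together:
  start with 0x83
  0x83 ⊕ 0x77 = 0xF4
  0xF4 ⊕ 0x6E = 0x9A
  0x9A ⊕ 0xF1 = 0x6B
  0x6B ⊕ 0x8E = 0xE5
  0xE5 ⊕ 0xCC = 0x29
  0x29 ⊕ 0xEB = 0xC2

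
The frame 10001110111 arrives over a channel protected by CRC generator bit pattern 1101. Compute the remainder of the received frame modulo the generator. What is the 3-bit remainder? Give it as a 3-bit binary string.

Modulo-2 division of 10001110111 by 1101:
  pos 0: 1000 XOR 1101 = 0101
  pos 1: 1011 XOR 1101 = 0110
  pos 2: 1101 XOR 1101 = 0000
  pos 6: 1011 XOR 1101 = 0110
  pos 7: 1101 XOR 1101 = 0000
Remainder = 000 (zero — the frame passes the CRC check).

000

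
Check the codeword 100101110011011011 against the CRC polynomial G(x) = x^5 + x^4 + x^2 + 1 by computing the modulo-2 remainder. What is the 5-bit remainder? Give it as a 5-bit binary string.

Modulo-2 division of 100101110011011011 by 110101:
  pos 0: 100101 XOR 110101 = 010000
  pos 1: 100001 XOR 110101 = 010100
  pos 2: 101001 XOR 110101 = 011100
  pos 3: 111000 XOR 110101 = 001101
  pos 5: 110101 XOR 110101 = 000000
  pos 11: 101101 XOR 110101 = 011000
  pos 12: 110001 XOR 110101 = 000100
Remainder = 00100 (nonzero — an error is detected).

00100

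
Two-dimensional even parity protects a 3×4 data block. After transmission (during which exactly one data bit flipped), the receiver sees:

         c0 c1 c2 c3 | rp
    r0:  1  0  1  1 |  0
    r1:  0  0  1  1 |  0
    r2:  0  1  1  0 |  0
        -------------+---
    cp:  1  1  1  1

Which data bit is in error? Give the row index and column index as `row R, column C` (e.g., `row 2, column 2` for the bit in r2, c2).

Recompute each row's even parity and compare to rp:
  r0: data parity 1, sent rp 0 → mismatch
  r1: data parity 0, sent rp 0 → ok
  r2: data parity 0, sent rp 0 → ok
Recompute each column's even parity and compare to cp:
  c0: data parity 1, sent cp 1 → ok
  c1: data parity 1, sent cp 1 → ok
  c2: data parity 1, sent cp 1 → ok
  c3: data parity 0, sent cp 1 → mismatch
Exactly one row (r0) and one column (c3) fail → the flipped bit is at their intersection.

row 0, column 3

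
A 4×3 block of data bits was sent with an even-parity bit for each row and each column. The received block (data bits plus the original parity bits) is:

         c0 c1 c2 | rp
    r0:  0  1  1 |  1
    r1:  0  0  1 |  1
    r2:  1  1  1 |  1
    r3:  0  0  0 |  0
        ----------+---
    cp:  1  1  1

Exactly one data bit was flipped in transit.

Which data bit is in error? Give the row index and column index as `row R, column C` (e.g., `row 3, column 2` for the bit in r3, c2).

Recompute each row's even parity and compare to rp:
  r0: data parity 0, sent rp 1 → mismatch
  r1: data parity 1, sent rp 1 → ok
  r2: data parity 1, sent rp 1 → ok
  r3: data parity 0, sent rp 0 → ok
Recompute each column's even parity and compare to cp:
  c0: data parity 1, sent cp 1 → ok
  c1: data parity 0, sent cp 1 → mismatch
  c2: data parity 1, sent cp 1 → ok
Exactly one row (r0) and one column (c1) fail → the flipped bit is at their intersection.

row 0, column 1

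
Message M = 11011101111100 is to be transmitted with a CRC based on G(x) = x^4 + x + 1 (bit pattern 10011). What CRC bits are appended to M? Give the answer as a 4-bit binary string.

0010

Append 4 zeros: 110111011111000000. Divide by 10011 (XOR where the leading bit is 1):
  pos 0: 11011 XOR 10011 = 01000
  pos 1: 10001 XOR 10011 = 00010
  pos 4: 10011 XOR 10011 = 00000
  pos 9: 11100 XOR 10011 = 01111
  pos 10: 11110 XOR 10011 = 01101
  pos 11: 11010 XOR 10011 = 01001
  pos 12: 10010 XOR 10011 = 00001
Remainder (last 4 bits) = 0010. This is the CRC / FCS.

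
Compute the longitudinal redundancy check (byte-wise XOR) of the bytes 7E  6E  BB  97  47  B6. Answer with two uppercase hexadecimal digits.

XOR the bytes together:
  start with 0x7E
  0x7E ⊕ 0x6E = 0x10
  0x10 ⊕ 0xBB = 0xAB
  0xAB ⊕ 0x97 = 0x3C
  0x3C ⊕ 0x47 = 0x7B
  0x7B ⊕ 0xB6 = 0xCD

CD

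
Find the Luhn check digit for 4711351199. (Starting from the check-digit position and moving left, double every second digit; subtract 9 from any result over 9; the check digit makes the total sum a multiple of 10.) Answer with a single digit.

Partial digits right→left: 9 9 1 1 5 3 1 1 7 4
Double every second digit counting from the check-digit position (so the 1st, 3rd, 5th, ... of the partial from the right).
  doubled (with −9 where >9): 9 2 1 2 5 → sum 19
  kept as-is: 9 1 3 1 4 → sum 18
Total = 19 + 18 = 37.
Check digit = (10 − (37 mod 10)) mod 10 = 3.

3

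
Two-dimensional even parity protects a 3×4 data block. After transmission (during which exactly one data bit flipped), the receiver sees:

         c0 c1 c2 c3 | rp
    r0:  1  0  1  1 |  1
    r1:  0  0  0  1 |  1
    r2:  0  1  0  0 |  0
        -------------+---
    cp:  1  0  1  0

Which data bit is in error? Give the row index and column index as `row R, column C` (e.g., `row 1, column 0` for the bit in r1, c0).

Recompute each row's even parity and compare to rp:
  r0: data parity 1, sent rp 1 → ok
  r1: data parity 1, sent rp 1 → ok
  r2: data parity 1, sent rp 0 → mismatch
Recompute each column's even parity and compare to cp:
  c0: data parity 1, sent cp 1 → ok
  c1: data parity 1, sent cp 0 → mismatch
  c2: data parity 1, sent cp 1 → ok
  c3: data parity 0, sent cp 0 → ok
Exactly one row (r2) and one column (c1) fail → the flipped bit is at their intersection.

row 2, column 1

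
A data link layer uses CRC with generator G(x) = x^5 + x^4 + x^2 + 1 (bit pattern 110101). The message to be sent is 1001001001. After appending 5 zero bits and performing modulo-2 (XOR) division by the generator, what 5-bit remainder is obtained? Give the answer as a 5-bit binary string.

10111

Append 5 zeros: 100100100100000. Divide by 110101 (XOR where the leading bit is 1):
  pos 0: 100100 XOR 110101 = 010001
  pos 1: 100011 XOR 110101 = 010110
  pos 2: 101100 XOR 110101 = 011001
  pos 3: 110010 XOR 110101 = 000111
  pos 6: 111100 XOR 110101 = 001001
  pos 8: 100100 XOR 110101 = 010001
  pos 9: 100010 XOR 110101 = 010111
Remainder (last 5 bits) = 10111. This is the CRC / FCS.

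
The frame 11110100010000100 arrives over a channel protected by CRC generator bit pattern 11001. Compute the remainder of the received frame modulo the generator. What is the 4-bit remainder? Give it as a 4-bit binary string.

0111

Modulo-2 division of 11110100010000100 by 11001:
  pos 0: 11110 XOR 11001 = 00111
  pos 2: 11110 XOR 11001 = 00111
  pos 4: 11100 XOR 11001 = 00101
  pos 6: 10110 XOR 11001 = 01111
  pos 7: 11110 XOR 11001 = 00111
  pos 9: 11100 XOR 11001 = 00101
  pos 11: 10110 XOR 11001 = 01111
  pos 12: 11110 XOR 11001 = 00111
Remainder = 0111 (nonzero — an error is detected).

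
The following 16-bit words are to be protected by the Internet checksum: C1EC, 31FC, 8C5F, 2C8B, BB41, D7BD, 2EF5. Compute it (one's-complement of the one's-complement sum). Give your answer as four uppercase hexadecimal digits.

One's-complement addition (fold any carry out of bit 15 back into bit 0):
  0xC1EC + 0x31FC = 0x0F3E8
  0xF3E8 + 0x8C5F = 0x18047 → wrap carry → 0x8048
  0x8048 + 0x2C8B = 0x0ACD3
  0xACD3 + 0xBB41 = 0x16814 → wrap carry → 0x6815
  0x6815 + 0xD7BD = 0x13FD2 → wrap carry → 0x3FD3
  0x3FD3 + 0x2EF5 = 0x06EC8
One's-complement sum = 0x6EC8.
Checksum = ~0x6EC8 & 0xFFFF = 0x9137.

9137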